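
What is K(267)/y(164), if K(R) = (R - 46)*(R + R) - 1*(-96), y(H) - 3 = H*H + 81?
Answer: 11811/2698 ≈ 4.3777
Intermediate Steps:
y(H) = 84 + H² (y(H) = 3 + (H*H + 81) = 3 + (H² + 81) = 3 + (81 + H²) = 84 + H²)
K(R) = 96 + 2*R*(-46 + R) (K(R) = (-46 + R)*(2*R) + 96 = 2*R*(-46 + R) + 96 = 96 + 2*R*(-46 + R))
K(267)/y(164) = (96 - 92*267 + 2*267²)/(84 + 164²) = (96 - 24564 + 2*71289)/(84 + 26896) = (96 - 24564 + 142578)/26980 = 118110*(1/26980) = 11811/2698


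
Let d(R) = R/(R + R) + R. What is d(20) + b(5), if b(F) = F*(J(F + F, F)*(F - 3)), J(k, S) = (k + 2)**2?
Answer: 2921/2 ≈ 1460.5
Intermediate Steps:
J(k, S) = (2 + k)**2
b(F) = F*(2 + 2*F)**2*(-3 + F) (b(F) = F*((2 + (F + F))**2*(F - 3)) = F*((2 + 2*F)**2*(-3 + F)) = F*(2 + 2*F)**2*(-3 + F))
d(R) = 1/2 + R (d(R) = R/((2*R)) + R = (1/(2*R))*R + R = 1/2 + R)
d(20) + b(5) = (1/2 + 20) + 4*5*(1 + 5)**2*(-3 + 5) = 41/2 + 4*5*6**2*2 = 41/2 + 4*5*36*2 = 41/2 + 1440 = 2921/2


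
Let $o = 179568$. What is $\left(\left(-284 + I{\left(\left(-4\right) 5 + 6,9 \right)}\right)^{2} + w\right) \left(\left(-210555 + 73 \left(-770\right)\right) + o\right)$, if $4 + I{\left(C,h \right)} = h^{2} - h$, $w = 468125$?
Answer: $-44887358857$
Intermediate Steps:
$I{\left(C,h \right)} = -4 + h^{2} - h$ ($I{\left(C,h \right)} = -4 + \left(h^{2} - h\right) = -4 + h^{2} - h$)
$\left(\left(-284 + I{\left(\left(-4\right) 5 + 6,9 \right)}\right)^{2} + w\right) \left(\left(-210555 + 73 \left(-770\right)\right) + o\right) = \left(\left(-284 - \left(13 - 81\right)\right)^{2} + 468125\right) \left(\left(-210555 + 73 \left(-770\right)\right) + 179568\right) = \left(\left(-284 - -68\right)^{2} + 468125\right) \left(\left(-210555 - 56210\right) + 179568\right) = \left(\left(-284 + 68\right)^{2} + 468125\right) \left(-266765 + 179568\right) = \left(\left(-216\right)^{2} + 468125\right) \left(-87197\right) = \left(46656 + 468125\right) \left(-87197\right) = 514781 \left(-87197\right) = -44887358857$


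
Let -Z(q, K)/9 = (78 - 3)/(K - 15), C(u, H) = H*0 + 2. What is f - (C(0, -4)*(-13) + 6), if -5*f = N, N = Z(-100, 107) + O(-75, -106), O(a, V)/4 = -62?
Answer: 32691/460 ≈ 71.067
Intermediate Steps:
C(u, H) = 2 (C(u, H) = 0 + 2 = 2)
O(a, V) = -248 (O(a, V) = 4*(-62) = -248)
Z(q, K) = -675/(-15 + K) (Z(q, K) = -9*(78 - 3)/(K - 15) = -675/(-15 + K))
N = -23491/92 (N = -675/(-15 + 107) - 248 = -675/92 - 248 = -23491/92 ≈ -255.34)
f = 23491/460 (f = -⅕*(-23491/92) = 23491/460 ≈ 51.067)
f - (C(0, -4)*(-13) + 6) = 23491/460 - (2*(-13) + 6) = 23491/460 - (-26 + 6) = 23491/460 - 1*(-20) = 23491/460 + 20 = 32691/460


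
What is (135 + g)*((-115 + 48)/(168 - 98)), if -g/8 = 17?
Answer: 67/70 ≈ 0.95714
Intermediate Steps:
g = -136 (g = -8*17 = -136)
(135 + g)*((-115 + 48)/(168 - 98)) = (135 - 136)*((-115 + 48)/(168 - 98)) = -(-67)/70 = -1*(-67/70) = 67/70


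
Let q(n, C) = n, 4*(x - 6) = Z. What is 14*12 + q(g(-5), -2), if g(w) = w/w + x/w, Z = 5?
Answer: 3351/20 ≈ 167.55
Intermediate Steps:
x = 29/4 (x = 6 + (1/4)*5 = 6 + 5/4 = 29/4 ≈ 7.2500)
g(w) = 1 + 29/(4*w) (g(w) = w/w + 29/(4*w) = 1 + 29/(4*w))
14*12 + q(g(-5), -2) = 14*12 + (29/4 - 5)/(-5) = 168 - 1/5*9/4 = 168 - 9/20 = 3351/20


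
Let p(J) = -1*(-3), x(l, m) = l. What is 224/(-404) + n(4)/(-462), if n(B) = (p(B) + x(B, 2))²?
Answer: -4403/6666 ≈ -0.66052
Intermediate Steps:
p(J) = 3
n(B) = (3 + B)²
224/(-404) + n(4)/(-462) = 224/(-404) + (3 + 4)²/(-462) = 224*(-1/404) + 7²*(-1/462) = -56/101 + 49*(-1/462) = -56/101 - 7/66 = -4403/6666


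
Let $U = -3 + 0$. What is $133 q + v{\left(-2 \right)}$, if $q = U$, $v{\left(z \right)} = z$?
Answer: $-401$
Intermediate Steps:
$U = -3$
$q = -3$
$133 q + v{\left(-2 \right)} = 133 \left(-3\right) - 2 = -399 - 2 = -401$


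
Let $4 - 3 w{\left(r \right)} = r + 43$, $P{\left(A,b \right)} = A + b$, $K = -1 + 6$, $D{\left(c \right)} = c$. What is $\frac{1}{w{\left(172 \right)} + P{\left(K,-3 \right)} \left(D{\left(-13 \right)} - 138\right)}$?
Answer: $- \frac{3}{1117} \approx -0.0026858$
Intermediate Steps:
$K = 5$
$w{\left(r \right)} = -13 - \frac{r}{3}$ ($w{\left(r \right)} = \frac{4}{3} - \frac{r + 43}{3} = \frac{4}{3} - \frac{43 + r}{3} = \frac{4}{3} - \left(\frac{43}{3} + \frac{r}{3}\right) = -13 - \frac{r}{3}$)
$\frac{1}{w{\left(172 \right)} + P{\left(K,-3 \right)} \left(D{\left(-13 \right)} - 138\right)} = \frac{1}{\left(-13 - \frac{172}{3}\right) + \left(5 - 3\right) \left(-13 - 138\right)} = \frac{1}{\left(-13 - \frac{172}{3}\right) + 2 \left(-13 - 138\right)} = \frac{1}{- \frac{211}{3} + 2 \left(-151\right)} = \frac{1}{- \frac{211}{3} - 302} = \frac{1}{- \frac{1117}{3}} = - \frac{3}{1117}$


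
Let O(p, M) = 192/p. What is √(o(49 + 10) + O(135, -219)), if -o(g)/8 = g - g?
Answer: 8*√5/15 ≈ 1.1926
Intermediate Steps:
o(g) = 0 (o(g) = -8*(g - g) = -8*0 = 0)
√(o(49 + 10) + O(135, -219)) = √(0 + 192/135) = √(0 + 192*(1/135)) = √(0 + 64/45) = √(64/45) = 8*√5/15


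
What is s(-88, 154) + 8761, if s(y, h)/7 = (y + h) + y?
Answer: 8607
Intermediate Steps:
s(y, h) = 7*h + 14*y (s(y, h) = 7*((y + h) + y) = 7*((h + y) + y) = 7*(h + 2*y) = 7*h + 14*y)
s(-88, 154) + 8761 = (7*154 + 14*(-88)) + 8761 = (1078 - 1232) + 8761 = -154 + 8761 = 8607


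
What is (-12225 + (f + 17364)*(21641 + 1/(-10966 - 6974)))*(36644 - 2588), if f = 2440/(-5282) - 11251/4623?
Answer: 77847811825406892059494/6084322595 ≈ 1.2795e+13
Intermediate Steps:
f = -35353951/12209343 (f = 2440*(-1/5282) - 11251*1/4623 = -1220/2641 - 11251/4623 = -35353951/12209343 ≈ -2.8956)
(-12225 + (f + 17364)*(21641 + 1/(-10966 - 6974)))*(36644 - 2588) = (-12225 + (-35353951/12209343 + 17364)*(21641 + 1/(-10966 - 6974)))*(36644 - 2588) = (-12225 + 211967677901*(21641 + 1/(-17940))/12209343)*34056 = (-12225 + 211967677901*(21641 - 1/17940)/12209343)*34056 = (-12225 + (211967677901/12209343)*(388239539/17940))*34056 = (-12225 + 82294233551184727639/219035613420)*34056 = (82291555840810668139/219035613420)*34056 = 77847811825406892059494/6084322595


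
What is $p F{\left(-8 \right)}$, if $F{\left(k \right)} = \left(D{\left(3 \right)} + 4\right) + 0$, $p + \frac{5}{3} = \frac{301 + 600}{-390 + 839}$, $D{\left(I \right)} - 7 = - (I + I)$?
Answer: $\frac{2290}{1347} \approx 1.7001$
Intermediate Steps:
$D{\left(I \right)} = 7 - 2 I$ ($D{\left(I \right)} = 7 - \left(I + I\right) = 7 - 2 I$)
$p = \frac{458}{1347}$ ($p = - \frac{5}{3} + \frac{301 + 600}{-390 + 839} = - \frac{5}{3} + \frac{901}{449} = \frac{458}{1347} \approx 0.34001$)
$F{\left(k \right)} = 5$ ($F{\left(k \right)} = \left(\left(7 - 6\right) + 4\right) + 0 = \left(1 + 4\right) + 0 = 5 + 0 = 5$)
$p F{\left(-8 \right)} = \frac{458}{1347} \cdot 5 = \frac{2290}{1347}$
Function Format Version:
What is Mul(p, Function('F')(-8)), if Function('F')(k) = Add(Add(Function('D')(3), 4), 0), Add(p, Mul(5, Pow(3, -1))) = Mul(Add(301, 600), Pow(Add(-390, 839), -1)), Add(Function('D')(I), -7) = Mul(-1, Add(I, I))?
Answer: Rational(2290, 1347) ≈ 1.7001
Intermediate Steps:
Function('D')(I) = Add(7, Mul(-2, I)) (Function('D')(I) = Add(7, Mul(-1, Add(I, I))) = Add(7, Mul(-1, Mul(2, I))) = Add(7, Mul(-2, I)))
p = Rational(458, 1347) (p = Add(Rational(-5, 3), Mul(Add(301, 600), Pow(Add(-390, 839), -1))) = Add(Rational(-5, 3), Mul(901, Pow(449, -1))) = Add(Rational(-5, 3), Mul(901, Rational(1, 449))) = Add(Rational(-5, 3), Rational(901, 449)) = Rational(458, 1347) ≈ 0.34001)
Function('F')(k) = 5 (Function('F')(k) = Add(Add(Add(7, Mul(-2, 3)), 4), 0) = Add(Add(Add(7, -6), 4), 0) = Add(Add(1, 4), 0) = Add(5, 0) = 5)
Mul(p, Function('F')(-8)) = Mul(Rational(458, 1347), 5) = Rational(2290, 1347)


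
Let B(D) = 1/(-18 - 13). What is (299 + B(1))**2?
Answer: 85895824/961 ≈ 89382.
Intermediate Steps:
B(D) = -1/31 (B(D) = 1/(-31) = -1/31)
(299 + B(1))**2 = (299 - 1/31)**2 = (9268/31)**2 = 85895824/961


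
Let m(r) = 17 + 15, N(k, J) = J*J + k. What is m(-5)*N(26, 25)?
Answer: 20832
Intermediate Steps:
N(k, J) = k + J**2 (N(k, J) = J**2 + k = k + J**2)
m(r) = 32
m(-5)*N(26, 25) = 32*(26 + 25**2) = 32*(26 + 625) = 32*651 = 20832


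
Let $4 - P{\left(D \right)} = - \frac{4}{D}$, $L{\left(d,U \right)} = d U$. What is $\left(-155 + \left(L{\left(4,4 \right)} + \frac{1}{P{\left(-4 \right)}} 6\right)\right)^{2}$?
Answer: $18769$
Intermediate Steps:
$L{\left(d,U \right)} = U d$
$P{\left(D \right)} = 4 + \frac{4}{D}$ ($P{\left(D \right)} = 4 - - \frac{4}{D} = 4 + \frac{4}{D}$)
$\left(-155 + \left(L{\left(4,4 \right)} + \frac{1}{P{\left(-4 \right)}} 6\right)\right)^{2} = \left(-155 + \left(4 \cdot 4 + \frac{1}{4 + \frac{4}{-4}} \cdot 6\right)\right)^{2} = \left(-155 + \left(16 + \frac{1}{4 + 4 \left(- \frac{1}{4}\right)} 6\right)\right)^{2} = \left(-155 + \left(16 + \frac{1}{4 - 1} \cdot 6\right)\right)^{2} = \left(-155 + \left(16 + \frac{1}{3} \cdot 6\right)\right)^{2} = \left(-155 + \left(16 + 2\right)\right)^{2} = \left(-155 + 18\right)^{2} = \left(-137\right)^{2} = 18769$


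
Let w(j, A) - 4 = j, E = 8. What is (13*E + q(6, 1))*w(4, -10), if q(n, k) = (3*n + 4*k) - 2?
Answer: 992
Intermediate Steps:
w(j, A) = 4 + j
q(n, k) = -2 + 3*n + 4*k
(13*E + q(6, 1))*w(4, -10) = (13*8 + (-2 + 3*6 + 4*1))*(4 + 4) = (104 + (-2 + 18 + 4))*8 = (104 + 20)*8 = 124*8 = 992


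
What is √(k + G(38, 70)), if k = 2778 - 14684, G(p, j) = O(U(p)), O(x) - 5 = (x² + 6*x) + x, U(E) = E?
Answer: I*√10191 ≈ 100.95*I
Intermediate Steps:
O(x) = 5 + x² + 7*x (O(x) = 5 + ((x² + 6*x) + x) = 5 + (x² + 7*x) = 5 + x² + 7*x)
G(p, j) = 5 + p² + 7*p
k = -11906
√(k + G(38, 70)) = √(-11906 + (5 + 38² + 7*38)) = √(-11906 + (5 + 1444 + 266)) = √(-11906 + 1715) = √(-10191) = I*√10191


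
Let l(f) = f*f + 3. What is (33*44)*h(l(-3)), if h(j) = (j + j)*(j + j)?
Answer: 836352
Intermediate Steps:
l(f) = 3 + f² (l(f) = f² + 3 = 3 + f²)
h(j) = 4*j² (h(j) = (2*j)*(2*j) = 4*j²)
(33*44)*h(l(-3)) = (33*44)*(4*(3 + (-3)²)²) = 1452*(4*(3 + 9)²) = 1452*(4*12²) = 1452*(4*144) = 1452*576 = 836352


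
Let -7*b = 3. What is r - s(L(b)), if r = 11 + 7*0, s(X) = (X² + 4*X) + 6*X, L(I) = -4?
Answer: 35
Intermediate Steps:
b = -3/7 (b = -⅐*3 = -3/7 ≈ -0.42857)
s(X) = X² + 10*X
r = 11 (r = 11 + 0 = 11)
r - s(L(b)) = 11 - (-4)*(10 - 4) = 11 - (-4)*6 = 11 - 1*(-24) = 11 + 24 = 35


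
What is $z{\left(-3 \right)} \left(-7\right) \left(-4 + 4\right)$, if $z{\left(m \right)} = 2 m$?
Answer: $0$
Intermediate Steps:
$z{\left(-3 \right)} \left(-7\right) \left(-4 + 4\right) = 2 \left(-3\right) \left(-7\right) \left(-4 + 4\right) = \left(-6\right) \left(-7\right) 0 = 42 \cdot 0 = 0$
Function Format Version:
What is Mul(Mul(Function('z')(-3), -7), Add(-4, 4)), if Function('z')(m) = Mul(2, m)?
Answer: 0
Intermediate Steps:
Mul(Mul(Function('z')(-3), -7), Add(-4, 4)) = Mul(Mul(Mul(2, -3), -7), Add(-4, 4)) = Mul(Mul(-6, -7), 0) = Mul(42, 0) = 0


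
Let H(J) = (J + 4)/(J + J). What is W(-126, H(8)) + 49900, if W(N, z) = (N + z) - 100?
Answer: 198699/4 ≈ 49675.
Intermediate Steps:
H(J) = (4 + J)/(2*J) (H(J) = (4 + J)/((2*J)) = (4 + J)*(1/(2*J)) = (4 + J)/(2*J))
W(N, z) = -100 + N + z
W(-126, H(8)) + 49900 = (-100 - 126 + (½)*(4 + 8)/8) + 49900 = (-100 - 126 + (½)*(⅛)*12) + 49900 = (-100 - 126 + ¾) + 49900 = -901/4 + 49900 = 198699/4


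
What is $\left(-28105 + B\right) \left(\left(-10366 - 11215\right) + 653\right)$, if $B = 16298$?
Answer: $247096896$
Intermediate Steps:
$\left(-28105 + B\right) \left(\left(-10366 - 11215\right) + 653\right) = \left(-28105 + 16298\right) \left(\left(-10366 - 11215\right) + 653\right) = - 11807 \left(\left(-10366 - 11215\right) + 653\right) = - 11807 \left(-21581 + 653\right) = \left(-11807\right) \left(-20928\right) = 247096896$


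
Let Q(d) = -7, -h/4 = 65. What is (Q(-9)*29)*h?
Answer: 52780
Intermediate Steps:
h = -260 (h = -4*65 = -260)
(Q(-9)*29)*h = -7*29*(-260) = -203*(-260) = 52780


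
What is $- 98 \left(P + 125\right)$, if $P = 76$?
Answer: $-19698$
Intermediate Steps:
$- 98 \left(P + 125\right) = - 98 \left(76 + 125\right) = \left(-98\right) 201 = -19698$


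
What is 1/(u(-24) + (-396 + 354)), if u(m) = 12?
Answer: -1/30 ≈ -0.033333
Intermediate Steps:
1/(u(-24) + (-396 + 354)) = 1/(12 + (-396 + 354)) = 1/(12 - 42) = 1/(-30) = -1/30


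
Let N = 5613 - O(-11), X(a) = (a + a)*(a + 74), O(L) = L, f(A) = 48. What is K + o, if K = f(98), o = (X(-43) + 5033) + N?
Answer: 8039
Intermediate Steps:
X(a) = 2*a*(74 + a) (X(a) = (2*a)*(74 + a) = 2*a*(74 + a))
N = 5624 (N = 5613 - 1*(-11) = 5613 + 11 = 5624)
o = 7991 (o = (2*(-43)*(74 - 43) + 5033) + 5624 = (2*(-43)*31 + 5033) + 5624 = (-2666 + 5033) + 5624 = 2367 + 5624 = 7991)
K = 48
K + o = 48 + 7991 = 8039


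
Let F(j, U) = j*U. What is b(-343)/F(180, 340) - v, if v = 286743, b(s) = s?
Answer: -17548671943/61200 ≈ -2.8674e+5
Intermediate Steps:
F(j, U) = U*j
b(-343)/F(180, 340) - v = -343/(340*180) - 1*286743 = -343/61200 - 286743 = -17548671943/61200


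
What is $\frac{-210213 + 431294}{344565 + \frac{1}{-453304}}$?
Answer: $\frac{100216901624}{156192692759} \approx 0.64162$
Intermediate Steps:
$\frac{-210213 + 431294}{344565 + \frac{1}{-453304}} = \frac{221081}{344565 - \frac{1}{453304}} = \frac{221081}{\frac{156192692759}{453304}} = 221081 \cdot \frac{453304}{156192692759} = \frac{100216901624}{156192692759}$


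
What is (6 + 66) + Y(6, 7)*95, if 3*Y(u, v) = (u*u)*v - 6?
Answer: 7862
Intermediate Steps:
Y(u, v) = -2 + v*u**2/3 (Y(u, v) = ((u*u)*v - 6)/3 = (u**2*v - 6)/3 = (v*u**2 - 6)/3 = (-6 + v*u**2)/3 = -2 + v*u**2/3)
(6 + 66) + Y(6, 7)*95 = (6 + 66) + (-2 + (1/3)*7*6**2)*95 = 72 + (-2 + (1/3)*7*36)*95 = 72 + (-2 + 84)*95 = 72 + 82*95 = 72 + 7790 = 7862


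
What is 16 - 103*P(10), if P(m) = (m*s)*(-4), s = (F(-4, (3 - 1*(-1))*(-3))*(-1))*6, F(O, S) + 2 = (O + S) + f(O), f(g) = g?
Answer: 543856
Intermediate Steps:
F(O, S) = -2 + S + 2*O (F(O, S) = -2 + ((O + S) + O) = -2 + (S + 2*O) = -2 + S + 2*O)
s = 132 (s = ((-2 + (3 - 1*(-1))*(-3) + 2*(-4))*(-1))*6 = ((-2 + (3 + 1)*(-3) - 8)*(-1))*6 = ((-2 + 4*(-3) - 8)*(-1))*6 = ((-2 - 12 - 8)*(-1))*6 = -22*(-1)*6 = 22*6 = 132)
P(m) = -528*m (P(m) = (m*132)*(-4) = (132*m)*(-4) = -528*m)
16 - 103*P(10) = 16 - (-54384)*10 = 16 - 103*(-5280) = 16 + 543840 = 543856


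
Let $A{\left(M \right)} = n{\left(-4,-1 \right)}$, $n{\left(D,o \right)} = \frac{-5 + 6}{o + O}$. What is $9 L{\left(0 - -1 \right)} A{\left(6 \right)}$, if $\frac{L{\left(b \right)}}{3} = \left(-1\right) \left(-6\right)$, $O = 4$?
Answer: $54$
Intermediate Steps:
$n{\left(D,o \right)} = \frac{1}{4 + o}$ ($n{\left(D,o \right)} = \frac{-5 + 6}{o + 4} = 1 \frac{1}{4 + o} = \frac{1}{4 + o}$)
$L{\left(b \right)} = 18$ ($L{\left(b \right)} = 3 \left(\left(-1\right) \left(-6\right)\right) = 3 \cdot 6 = 18$)
$A{\left(M \right)} = \frac{1}{3}$ ($A{\left(M \right)} = \frac{1}{4 - 1} = \frac{1}{3}$)
$9 L{\left(0 - -1 \right)} A{\left(6 \right)} = 9 \cdot 18 \cdot \frac{1}{3} = 162 \cdot \frac{1}{3} = 54$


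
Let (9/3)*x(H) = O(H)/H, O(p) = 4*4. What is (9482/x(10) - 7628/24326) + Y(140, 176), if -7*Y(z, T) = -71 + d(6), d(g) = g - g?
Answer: 6058149715/340564 ≈ 17789.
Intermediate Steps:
O(p) = 16
d(g) = 0
Y(z, T) = 71/7 (Y(z, T) = -(-71 + 0)/7 = -⅐*(-71) = 71/7)
x(H) = 16/(3*H) (x(H) = (16/H)/3 = 16/(3*H))
(9482/x(10) - 7628/24326) + Y(140, 176) = (9482/(((16/3)/10)) - 7628/24326) + 71/7 = (9482/(((16/3)*(⅒))) - 7628*1/24326) + 71/7 = (9482/(8/15) - 3814/12163) + 71/7 = (9482*(15/8) - 3814/12163) + 71/7 = (71115/4 - 3814/12163) + 71/7 = 864956489/48652 + 71/7 = 6058149715/340564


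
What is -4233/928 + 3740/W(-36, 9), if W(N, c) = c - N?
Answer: 656047/8352 ≈ 78.550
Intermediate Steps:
-4233/928 + 3740/W(-36, 9) = -4233/928 + 3740/(9 - 1*(-36)) = -4233*1/928 + 3740/(9 + 36) = -4233/928 + 3740/45 = -4233/928 + 3740*(1/45) = -4233/928 + 748/9 = 656047/8352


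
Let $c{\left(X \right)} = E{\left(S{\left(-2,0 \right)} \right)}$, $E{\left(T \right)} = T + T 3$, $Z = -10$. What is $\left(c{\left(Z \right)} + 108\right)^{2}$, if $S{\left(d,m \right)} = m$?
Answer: $11664$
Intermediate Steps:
$E{\left(T \right)} = 4 T$ ($E{\left(T \right)} = T + 3 T = 4 T$)
$c{\left(X \right)} = 0$ ($c{\left(X \right)} = 4 \cdot 0 = 0$)
$\left(c{\left(Z \right)} + 108\right)^{2} = \left(0 + 108\right)^{2} = 108^{2} = 11664$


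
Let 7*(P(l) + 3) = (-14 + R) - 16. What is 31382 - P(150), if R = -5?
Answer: 31390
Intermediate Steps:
P(l) = -8 (P(l) = -3 + ((-14 - 5) - 16)/7 = -3 + (-19 - 16)/7 = -3 + (⅐)*(-35) = -3 - 5 = -8)
31382 - P(150) = 31382 - 1*(-8) = 31382 + 8 = 31390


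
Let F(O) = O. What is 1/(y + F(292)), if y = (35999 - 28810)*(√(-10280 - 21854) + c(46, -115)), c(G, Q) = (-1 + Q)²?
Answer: 48367738/4679706528684595 - 7189*I*√32134/9359413057369190 ≈ 1.0336e-8 - 1.3769e-10*I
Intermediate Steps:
y = 96735184 + 7189*I*√32134 (y = (35999 - 28810)*(√(-10280 - 21854) + (-1 - 115)²) = 7189*(√(-32134) + (-116)²) = 7189*(I*√32134 + 13456) = 7189*(13456 + I*√32134) = 96735184 + 7189*I*√32134 ≈ 9.6735e+7 + 1.2887e+6*I)
1/(y + F(292)) = 1/((96735184 + 7189*I*√32134) + 292) = 1/(96735476 + 7189*I*√32134)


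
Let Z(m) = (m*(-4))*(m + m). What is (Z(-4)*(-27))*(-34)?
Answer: -117504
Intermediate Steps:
Z(m) = -8*m**2 (Z(m) = (-4*m)*(2*m) = -8*m**2)
(Z(-4)*(-27))*(-34) = (-8*(-4)**2*(-27))*(-34) = (-8*16*(-27))*(-34) = -128*(-27)*(-34) = 3456*(-34) = -117504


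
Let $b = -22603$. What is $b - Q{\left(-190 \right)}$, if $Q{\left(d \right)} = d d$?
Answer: $-58703$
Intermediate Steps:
$Q{\left(d \right)} = d^{2}$
$b - Q{\left(-190 \right)} = -22603 - \left(-190\right)^{2} = -22603 - 36100 = -58703$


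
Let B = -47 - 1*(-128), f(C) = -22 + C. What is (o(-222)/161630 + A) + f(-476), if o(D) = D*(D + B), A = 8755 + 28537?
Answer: 2973522761/80815 ≈ 36794.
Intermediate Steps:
B = 81 (B = -47 + 128 = 81)
A = 37292
o(D) = D*(81 + D) (o(D) = D*(D + 81) = D*(81 + D))
(o(-222)/161630 + A) + f(-476) = (-222*(81 - 222)/161630 + 37292) + (-22 - 476) = (-222*(-141)*(1/161630) + 37292) - 498 = (31302*(1/161630) + 37292) - 498 = (15651/80815 + 37292) - 498 = 3013768631/80815 - 498 = 2973522761/80815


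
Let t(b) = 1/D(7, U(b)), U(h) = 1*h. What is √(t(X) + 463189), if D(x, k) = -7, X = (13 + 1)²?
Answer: 3*√2521806/7 ≈ 680.58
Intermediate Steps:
U(h) = h
X = 196 (X = 14² = 196)
t(b) = -⅐ (t(b) = 1/(-7) = -⅐)
√(t(X) + 463189) = √(-⅐ + 463189) = √(3242322/7) = 3*√2521806/7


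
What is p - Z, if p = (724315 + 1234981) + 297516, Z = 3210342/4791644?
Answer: 5406918234293/2395822 ≈ 2.2568e+6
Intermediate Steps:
Z = 1605171/2395822 (Z = 3210342*(1/4791644) = 1605171/2395822 ≈ 0.66999)
p = 2256812 (p = 1959296 + 297516 = 2256812)
p - Z = 2256812 - 1*1605171/2395822 = 2256812 - 1605171/2395822 = 5406918234293/2395822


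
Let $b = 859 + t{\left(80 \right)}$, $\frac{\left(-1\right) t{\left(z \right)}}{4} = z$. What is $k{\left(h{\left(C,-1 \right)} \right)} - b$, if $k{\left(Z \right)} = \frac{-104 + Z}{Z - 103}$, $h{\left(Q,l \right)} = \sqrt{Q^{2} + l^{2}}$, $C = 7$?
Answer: $- \frac{5680639}{10559} + \frac{5 \sqrt{2}}{10559} \approx -537.99$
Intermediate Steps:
$t{\left(z \right)} = - 4 z$
$b = 539$ ($b = 859 - 320 = 539$)
$k{\left(Z \right)} = \frac{-104 + Z}{-103 + Z}$
$k{\left(h{\left(C,-1 \right)} \right)} - b = \frac{-104 + \sqrt{7^{2} + \left(-1\right)^{2}}}{-103 + \sqrt{7^{2} + \left(-1\right)^{2}}} - 539 = \frac{-104 + \sqrt{49 + 1}}{-103 + \sqrt{49 + 1}} - 539 = \frac{-104 + \sqrt{50}}{-103 + \sqrt{50}} - 539 = \frac{-104 + 5 \sqrt{2}}{-103 + 5 \sqrt{2}} - 539 = -539 + \frac{-104 + 5 \sqrt{2}}{-103 + 5 \sqrt{2}}$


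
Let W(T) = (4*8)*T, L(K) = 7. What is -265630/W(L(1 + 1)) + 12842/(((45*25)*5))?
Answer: -745646071/630000 ≈ -1183.6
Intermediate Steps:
W(T) = 32*T
-265630/W(L(1 + 1)) + 12842/(((45*25)*5)) = -265630/(32*7) + 12842/(((45*25)*5)) = -265630/224 + 12842/((1125*5)) = -265630*1/224 + 12842/5625 = -132815/112 + 12842*(1/5625) = -132815/112 + 12842/5625 = -745646071/630000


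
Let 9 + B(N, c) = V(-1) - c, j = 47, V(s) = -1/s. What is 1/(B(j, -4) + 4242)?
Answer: 1/4238 ≈ 0.00023596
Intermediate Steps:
B(N, c) = -8 - c (B(N, c) = -9 + (-1/(-1) - c) = -9 + (-1*(-1) - c) = -9 + (1 - c) = -8 - c)
1/(B(j, -4) + 4242) = 1/((-8 - 1*(-4)) + 4242) = 1/((-8 + 4) + 4242) = 1/(-4 + 4242) = 1/4238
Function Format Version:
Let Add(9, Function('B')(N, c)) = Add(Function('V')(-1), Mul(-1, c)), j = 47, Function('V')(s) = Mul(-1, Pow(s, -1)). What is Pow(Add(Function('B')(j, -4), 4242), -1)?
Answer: Rational(1, 4238) ≈ 0.00023596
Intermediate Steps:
Function('B')(N, c) = Add(-8, Mul(-1, c)) (Function('B')(N, c) = Add(-9, Add(Mul(-1, Pow(-1, -1)), Mul(-1, c))) = Add(-9, Add(Mul(-1, -1), Mul(-1, c))) = Add(-9, Add(1, Mul(-1, c))) = Add(-8, Mul(-1, c)))
Pow(Add(Function('B')(j, -4), 4242), -1) = Pow(Add(Add(-8, Mul(-1, -4)), 4242), -1) = Pow(Add(Add(-8, 4), 4242), -1) = Pow(Add(-4, 4242), -1) = Pow(4238, -1) = Rational(1, 4238)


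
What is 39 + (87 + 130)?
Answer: 256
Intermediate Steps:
39 + (87 + 130) = 39 + 217 = 256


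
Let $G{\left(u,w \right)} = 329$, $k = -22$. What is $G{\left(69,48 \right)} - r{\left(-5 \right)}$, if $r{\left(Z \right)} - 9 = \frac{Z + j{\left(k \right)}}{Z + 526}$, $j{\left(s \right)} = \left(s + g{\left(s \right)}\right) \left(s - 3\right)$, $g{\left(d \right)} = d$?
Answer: $\frac{165625}{521} \approx 317.9$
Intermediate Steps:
$j{\left(s \right)} = 2 s \left(-3 + s\right)$ ($j{\left(s \right)} = \left(s + s\right) \left(s - 3\right) = 2 s \left(-3 + s\right)$)
$r{\left(Z \right)} = 9 + \frac{1100 + Z}{526 + Z}$ ($r{\left(Z \right)} = 9 + \frac{Z + 2 \left(-22\right) \left(-3 - 22\right)}{Z + 526} = 9 + \frac{Z + 2 \left(-22\right) \left(-25\right)}{526 + Z} = 9 + \frac{Z + 1100}{526 + Z} = 9 + \frac{1100 + Z}{526 + Z}$)
$G{\left(69,48 \right)} - r{\left(-5 \right)} = 329 - \frac{2 \left(2917 + 5 \left(-5\right)\right)}{526 - 5} = 329 - \frac{2 \left(2917 - 25\right)}{521} = 329 - 2 \cdot \frac{1}{521} \cdot 2892 = 329 - \frac{5784}{521} = \frac{165625}{521}$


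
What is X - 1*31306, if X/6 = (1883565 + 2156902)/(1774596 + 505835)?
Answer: -71366930084/2280431 ≈ -31295.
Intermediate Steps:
X = 24242802/2280431 (X = 6*((1883565 + 2156902)/(1774596 + 505835)) = 6*(4040467/2280431) = 24242802/2280431 ≈ 10.631)
X - 1*31306 = 24242802/2280431 - 1*31306 = 24242802/2280431 - 31306 = -71366930084/2280431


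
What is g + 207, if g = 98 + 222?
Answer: 527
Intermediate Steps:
g = 320
g + 207 = 320 + 207 = 527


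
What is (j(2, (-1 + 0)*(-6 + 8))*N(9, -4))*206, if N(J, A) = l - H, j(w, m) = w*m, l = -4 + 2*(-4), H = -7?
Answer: 4120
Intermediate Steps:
l = -12 (l = -4 - 8 = -12)
j(w, m) = m*w
N(J, A) = -5 (N(J, A) = -12 - 1*(-7) = -12 + 7 = -5)
(j(2, (-1 + 0)*(-6 + 8))*N(9, -4))*206 = ((((-1 + 0)*(-6 + 8))*2)*(-5))*206 = ((-1*2*2)*(-5))*206 = (-2*2*(-5))*206 = -4*(-5)*206 = 20*206 = 4120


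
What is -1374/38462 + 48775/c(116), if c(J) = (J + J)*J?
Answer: 919503481/517544672 ≈ 1.7767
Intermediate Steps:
c(J) = 2*J**2 (c(J) = (2*J)*J = 2*J**2)
-1374/38462 + 48775/c(116) = -1374/38462 + 48775/((2*116**2)) = -1374*1/38462 + 48775/((2*13456)) = -687/19231 + 48775/26912 = 919503481/517544672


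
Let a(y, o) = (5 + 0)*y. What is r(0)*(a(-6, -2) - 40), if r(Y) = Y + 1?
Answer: -70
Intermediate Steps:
r(Y) = 1 + Y
a(y, o) = 5*y
r(0)*(a(-6, -2) - 40) = (1 + 0)*(5*(-6) - 40) = 1*(-30 - 40) = 1*(-70) = -70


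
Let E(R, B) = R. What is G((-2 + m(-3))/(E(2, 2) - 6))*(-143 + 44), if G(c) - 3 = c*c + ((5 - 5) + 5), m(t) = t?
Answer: -15147/16 ≈ -946.69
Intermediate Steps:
G(c) = 8 + c² (G(c) = 3 + (c*c + ((5 - 5) + 5)) = 3 + (c² + (0 + 5)) = 3 + (c² + 5) = 3 + (5 + c²) = 8 + c²)
G((-2 + m(-3))/(E(2, 2) - 6))*(-143 + 44) = (8 + ((-2 - 3)/(2 - 6))²)*(-143 + 44) = (8 + (-5/(-4))²)*(-99) = (8 + (-5*(-¼))²)*(-99) = (8 + (5/4)²)*(-99) = (8 + 25/16)*(-99) = (153/16)*(-99) = -15147/16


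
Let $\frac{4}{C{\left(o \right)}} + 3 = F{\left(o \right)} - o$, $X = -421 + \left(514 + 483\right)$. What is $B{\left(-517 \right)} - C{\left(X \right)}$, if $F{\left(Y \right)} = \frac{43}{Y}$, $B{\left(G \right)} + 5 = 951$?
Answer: $\frac{315456410}{333461} \approx 946.01$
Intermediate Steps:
$B{\left(G \right)} = 946$ ($B{\left(G \right)} = -5 + 951 = 946$)
$X = 576$ ($X = -421 + 997 = 576$)
$C{\left(o \right)} = \frac{4}{-3 - o + \frac{43}{o}}$ ($C{\left(o \right)} = \frac{4}{-3 - \left(o - \frac{43}{o}\right)} = \frac{4}{-3 - o + \frac{43}{o}}$)
$B{\left(-517 \right)} - C{\left(X \right)} = 946 - \left(-4\right) 576 \frac{1}{-43 + 576 \left(3 + 576\right)} = 946 - \left(-4\right) 576 \frac{1}{-43 + 576 \cdot 579} = 946 - \left(-4\right) 576 \frac{1}{-43 + 333504} = 946 - \left(-4\right) 576 \cdot \frac{1}{333461} = 946 - - \frac{2304}{333461} = 946 + \frac{2304}{333461} = \frac{315456410}{333461}$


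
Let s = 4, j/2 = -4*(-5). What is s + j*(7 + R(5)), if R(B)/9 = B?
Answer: 2084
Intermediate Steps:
R(B) = 9*B
j = 40 (j = 2*(-4*(-5)) = 2*20 = 40)
s + j*(7 + R(5)) = 4 + 40*(7 + 9*5) = 4 + 40*(7 + 45) = 4 + 40*52 = 4 + 2080 = 2084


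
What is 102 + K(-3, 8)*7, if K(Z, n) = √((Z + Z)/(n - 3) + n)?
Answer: 102 + 7*√170/5 ≈ 120.25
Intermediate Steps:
K(Z, n) = √(n + 2*Z/(-3 + n)) (K(Z, n) = √((2*Z)/(-3 + n) + n) = √(2*Z/(-3 + n) + n) = √(n + 2*Z/(-3 + n)))
102 + K(-3, 8)*7 = 102 + √((2*(-3) + 8*(-3 + 8))/(-3 + 8))*7 = 102 + √((-6 + 8*5)/5)*7 = 102 + √((-6 + 40)/5)*7 = 102 + √((⅕)*34)*7 = 102 + √(34/5)*7 = 102 + (√170/5)*7 = 102 + 7*√170/5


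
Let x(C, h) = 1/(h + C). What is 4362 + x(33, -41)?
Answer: 34895/8 ≈ 4361.9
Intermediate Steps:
x(C, h) = 1/(C + h)
4362 + x(33, -41) = 4362 + 1/(33 - 41) = 4362 + 1/(-8) = 4362 - ⅛ = 34895/8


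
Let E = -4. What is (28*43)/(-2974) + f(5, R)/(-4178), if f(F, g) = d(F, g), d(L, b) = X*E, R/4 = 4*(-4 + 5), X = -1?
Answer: -1260552/3106343 ≈ -0.40580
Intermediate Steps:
R = 16 (R = 4*(4*(-4 + 5)) = 4*(4*1) = 4*4 = 16)
d(L, b) = 4 (d(L, b) = -1*(-4) = 4)
f(F, g) = 4
(28*43)/(-2974) + f(5, R)/(-4178) = (28*43)/(-2974) + 4/(-4178) = 1204*(-1/2974) + 4*(-1/4178) = -602/1487 - 2/2089 = -1260552/3106343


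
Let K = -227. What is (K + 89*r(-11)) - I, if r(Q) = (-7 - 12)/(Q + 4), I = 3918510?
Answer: -27429468/7 ≈ -3.9185e+6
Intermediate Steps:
r(Q) = -19/(4 + Q)
(K + 89*r(-11)) - I = (-227 + 89*(-19/(4 - 11))) - 1*3918510 = (-227 + 89*(-19/(-7))) - 3918510 = (-227 + 89*(-19*(-⅐))) - 3918510 = (-227 + 89*(19/7)) - 3918510 = (-227 + 1691/7) - 3918510 = 102/7 - 3918510 = -27429468/7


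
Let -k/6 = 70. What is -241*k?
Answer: 101220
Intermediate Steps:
k = -420 (k = -6*70 = -420)
-241*k = -241*(-420) = 101220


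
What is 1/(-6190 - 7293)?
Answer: -1/13483 ≈ -7.4168e-5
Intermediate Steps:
1/(-6190 - 7293) = 1/(-13483) = -1/13483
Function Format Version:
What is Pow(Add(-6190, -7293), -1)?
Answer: Rational(-1, 13483) ≈ -7.4168e-5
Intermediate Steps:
Pow(Add(-6190, -7293), -1) = Pow(-13483, -1) = Rational(-1, 13483)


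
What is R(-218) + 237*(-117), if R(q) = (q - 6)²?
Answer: 22447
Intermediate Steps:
R(q) = (-6 + q)²
R(-218) + 237*(-117) = (-6 - 218)² + 237*(-117) = (-224)² - 27729 = 50176 - 27729 = 22447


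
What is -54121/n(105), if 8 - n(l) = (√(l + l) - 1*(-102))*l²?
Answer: 30430668791/619534539257 - 596684025*√210/1239069078514 ≈ 0.042140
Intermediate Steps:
n(l) = 8 - l²*(102 + √2*√l) (n(l) = 8 - (√(l + l) - 1*(-102))*l² = 8 - (√(2*l) + 102)*l² = 8 - (√2*√l + 102)*l² = 8 - (102 + √2*√l)*l² = 8 - l²*(102 + √2*√l))
-54121/n(105) = -54121/(8 - 102*105² - √2*105^(5/2)) = -54121/(8 - 102*11025 - √2*11025*√105) = -54121/(8 - 1124550 - 11025*√210) = -54121/(-1124542 - 11025*√210)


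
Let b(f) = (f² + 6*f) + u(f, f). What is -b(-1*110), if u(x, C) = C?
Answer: -11330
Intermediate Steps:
b(f) = f² + 7*f (b(f) = (f² + 6*f) + f = f² + 7*f)
-b(-1*110) = -(-1*110)*(7 - 1*110) = -(-110)*(7 - 110) = -(-110)*(-103) = -1*11330 = -11330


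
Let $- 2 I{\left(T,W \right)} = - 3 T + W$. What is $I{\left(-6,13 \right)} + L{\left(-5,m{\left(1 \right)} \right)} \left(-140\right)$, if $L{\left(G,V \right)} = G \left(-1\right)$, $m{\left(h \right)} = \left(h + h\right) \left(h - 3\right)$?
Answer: $- \frac{1431}{2} \approx -715.5$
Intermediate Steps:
$m{\left(h \right)} = 2 h \left(-3 + h\right)$
$L{\left(G,V \right)} = - G$
$I{\left(T,W \right)} = - \frac{W}{2} + \frac{3 T}{2}$ ($I{\left(T,W \right)} = - \frac{- 3 T + W}{2} = - \frac{W - 3 T}{2} = - \frac{W}{2} + \frac{3 T}{2}$)
$I{\left(-6,13 \right)} + L{\left(-5,m{\left(1 \right)} \right)} \left(-140\right) = \left(\left(- \frac{1}{2}\right) 13 + \frac{3}{2} \left(-6\right)\right) + \left(-1\right) \left(-5\right) \left(-140\right) = \left(- \frac{13}{2} - 9\right) + 5 \left(-140\right) = - \frac{31}{2} - 700 = - \frac{1431}{2}$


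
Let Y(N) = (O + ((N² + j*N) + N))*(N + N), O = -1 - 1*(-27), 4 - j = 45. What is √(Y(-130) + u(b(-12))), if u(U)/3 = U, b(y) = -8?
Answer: 4*I*√359549 ≈ 2398.5*I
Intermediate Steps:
u(U) = 3*U
j = -41 (j = 4 - 1*45 = 4 - 45 = -41)
O = 26 (O = -1 + 27 = 26)
Y(N) = 2*N*(26 + N² - 40*N) (Y(N) = (26 + ((N² - 41*N) + N))*(N + N) = (26 + (N² - 40*N))*(2*N) = (26 + N² - 40*N)*(2*N) = 2*N*(26 + N² - 40*N))
√(Y(-130) + u(b(-12))) = √(2*(-130)*(26 + (-130)² - 40*(-130)) + 3*(-8)) = √(2*(-130)*(26 + 16900 + 5200) - 24) = √(2*(-130)*22126 - 24) = √(-5752760 - 24) = √(-5752784) = 4*I*√359549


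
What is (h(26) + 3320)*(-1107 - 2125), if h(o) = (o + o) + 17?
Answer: -10953248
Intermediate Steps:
h(o) = 17 + 2*o (h(o) = 2*o + 17 = 17 + 2*o)
(h(26) + 3320)*(-1107 - 2125) = ((17 + 2*26) + 3320)*(-1107 - 2125) = ((17 + 52) + 3320)*(-3232) = (69 + 3320)*(-3232) = 3389*(-3232) = -10953248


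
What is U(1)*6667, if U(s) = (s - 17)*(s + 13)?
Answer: -1493408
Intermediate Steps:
U(s) = (-17 + s)*(13 + s)
U(1)*6667 = (-221 + 1**2 - 4*1)*6667 = (-221 + 1 - 4)*6667 = -224*6667 = -1493408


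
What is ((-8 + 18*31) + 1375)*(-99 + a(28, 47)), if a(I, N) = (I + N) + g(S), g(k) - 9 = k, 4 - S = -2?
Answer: -17325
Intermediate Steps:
S = 6 (S = 4 - 1*(-2) = 4 + 2 = 6)
g(k) = 9 + k
a(I, N) = 15 + I + N (a(I, N) = (I + N) + (9 + 6) = (I + N) + 15 = 15 + I + N)
((-8 + 18*31) + 1375)*(-99 + a(28, 47)) = ((-8 + 18*31) + 1375)*(-99 + (15 + 28 + 47)) = ((-8 + 558) + 1375)*(-99 + 90) = (550 + 1375)*(-9) = 1925*(-9) = -17325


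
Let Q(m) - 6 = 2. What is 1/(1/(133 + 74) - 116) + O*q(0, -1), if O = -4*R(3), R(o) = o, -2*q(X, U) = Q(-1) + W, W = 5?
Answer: 1872651/24011 ≈ 77.991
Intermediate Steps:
Q(m) = 8 (Q(m) = 6 + 2 = 8)
q(X, U) = -13/2 (q(X, U) = -(8 + 5)/2 = -½*13 = -13/2)
O = -12 (O = -4*3 = -12)
1/(1/(133 + 74) - 116) + O*q(0, -1) = 1/(1/(133 + 74) - 116) - 12*(-13/2) = 1/(1/207 - 116) + 78 = 1/(-24011/207) + 78 = -207/24011 + 78 = 1872651/24011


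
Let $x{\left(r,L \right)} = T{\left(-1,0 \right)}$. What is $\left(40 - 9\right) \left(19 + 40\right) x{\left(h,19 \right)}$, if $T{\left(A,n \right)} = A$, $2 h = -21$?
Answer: $-1829$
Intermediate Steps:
$h = - \frac{21}{2}$ ($h = \frac{1}{2} \left(-21\right) = - \frac{21}{2} \approx -10.5$)
$x{\left(r,L \right)} = -1$
$\left(40 - 9\right) \left(19 + 40\right) x{\left(h,19 \right)} = \left(40 - 9\right) \left(19 + 40\right) \left(-1\right) = 31 \cdot 59 \left(-1\right) = 1829 \left(-1\right) = -1829$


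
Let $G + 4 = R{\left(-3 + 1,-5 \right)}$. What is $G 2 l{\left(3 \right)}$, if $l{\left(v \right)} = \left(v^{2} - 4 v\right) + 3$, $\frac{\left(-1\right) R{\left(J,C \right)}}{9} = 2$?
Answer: $0$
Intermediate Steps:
$R{\left(J,C \right)} = -18$ ($R{\left(J,C \right)} = \left(-9\right) 2 = -18$)
$G = -22$ ($G = -4 - 18 = -22$)
$l{\left(v \right)} = 3 + v^{2} - 4 v$
$G 2 l{\left(3 \right)} = \left(-22\right) 2 \left(3 + 3^{2} - 12\right) = - 44 \left(3 + 9 - 12\right) = \left(-44\right) 0 = 0$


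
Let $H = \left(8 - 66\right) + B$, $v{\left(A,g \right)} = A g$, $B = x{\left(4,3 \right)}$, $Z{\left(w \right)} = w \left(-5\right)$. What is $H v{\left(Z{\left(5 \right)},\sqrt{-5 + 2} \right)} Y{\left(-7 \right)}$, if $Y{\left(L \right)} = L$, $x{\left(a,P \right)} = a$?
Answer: $- 9450 i \sqrt{3} \approx - 16368.0 i$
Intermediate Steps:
$Z{\left(w \right)} = - 5 w$
$B = 4$
$H = -54$ ($H = \left(8 - 66\right) + 4 = -58 + 4 = -54$)
$H v{\left(Z{\left(5 \right)},\sqrt{-5 + 2} \right)} Y{\left(-7 \right)} = - 54 \left(-5\right) 5 \sqrt{-5 + 2} \left(-7\right) = - 54 \left(- 25 \sqrt{-3}\right) \left(-7\right) = - 54 \left(- 25 i \sqrt{3}\right) \left(-7\right) = 1350 i \sqrt{3} \left(-7\right) = - 9450 i \sqrt{3}$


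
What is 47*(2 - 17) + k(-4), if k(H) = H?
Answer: -709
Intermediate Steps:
47*(2 - 17) + k(-4) = 47*(2 - 17) - 4 = 47*(-15) - 4 = -705 - 4 = -709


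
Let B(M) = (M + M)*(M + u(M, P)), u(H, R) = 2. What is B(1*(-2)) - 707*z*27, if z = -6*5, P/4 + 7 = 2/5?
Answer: 572670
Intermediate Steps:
P = -132/5 (P = -28 + 4*(2/5) = -28 + 4*(2*(⅕)) = -28 + 4*(⅖) = -28 + 8/5 = -132/5 ≈ -26.400)
z = -30
B(M) = 2*M*(2 + M) (B(M) = (M + M)*(M + 2) = (2*M)*(2 + M) = 2*M*(2 + M))
B(1*(-2)) - 707*z*27 = 2*(1*(-2))*(2 + 1*(-2)) - (-21210)*27 = 2*(-2)*(2 - 2) - 707*(-810) = 2*(-2)*0 + 572670 = 0 + 572670 = 572670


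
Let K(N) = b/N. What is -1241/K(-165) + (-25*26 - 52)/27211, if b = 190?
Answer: 1114345407/1034018 ≈ 1077.7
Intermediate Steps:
K(N) = 190/N
-1241/K(-165) + (-25*26 - 52)/27211 = -1241/(190/(-165)) + (-25*26 - 52)/27211 = -1241/(190*(-1/165)) + (-650 - 52)*(1/27211) = -1241/(-38/33) - 702*1/27211 = -1241*(-33/38) - 702/27211 = 40953/38 - 702/27211 = 1114345407/1034018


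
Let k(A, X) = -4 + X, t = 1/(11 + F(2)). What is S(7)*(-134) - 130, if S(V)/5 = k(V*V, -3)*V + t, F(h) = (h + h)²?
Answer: 882230/27 ≈ 32675.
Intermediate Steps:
F(h) = 4*h² (F(h) = (2*h)² = 4*h²)
t = 1/27 (t = 1/(11 + 4*2²) = 1/(11 + 4*4) = 1/(11 + 16) = 1/27 ≈ 0.037037)
S(V) = 5/27 - 35*V (S(V) = 5*((-4 - 3)*V + 1/27) = 5*(-7*V + 1/27) = 5*(1/27 - 7*V) = 5/27 - 35*V)
S(7)*(-134) - 130 = (5/27 - 35*7)*(-134) - 130 = (5/27 - 245)*(-134) - 130 = -6610/27*(-134) - 130 = 885740/27 - 130 = 882230/27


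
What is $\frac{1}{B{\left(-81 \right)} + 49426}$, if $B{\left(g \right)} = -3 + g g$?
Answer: $\frac{1}{55984} \approx 1.7862 \cdot 10^{-5}$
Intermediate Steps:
$B{\left(g \right)} = -3 + g^{2}$
$\frac{1}{B{\left(-81 \right)} + 49426} = \frac{1}{\left(-3 + \left(-81\right)^{2}\right) + 49426} = \frac{1}{\left(-3 + 6561\right) + 49426} = \frac{1}{6558 + 49426} = \frac{1}{55984}$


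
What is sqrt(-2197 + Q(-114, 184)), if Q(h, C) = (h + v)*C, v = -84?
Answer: I*sqrt(38629) ≈ 196.54*I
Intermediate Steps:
Q(h, C) = C*(-84 + h) (Q(h, C) = (h - 84)*C = (-84 + h)*C = C*(-84 + h))
sqrt(-2197 + Q(-114, 184)) = sqrt(-2197 + 184*(-84 - 114)) = sqrt(-2197 + 184*(-198)) = sqrt(-2197 - 36432) = sqrt(-38629) = I*sqrt(38629)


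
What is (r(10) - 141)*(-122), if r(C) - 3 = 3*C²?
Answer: -19764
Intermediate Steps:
r(C) = 3 + 3*C²
(r(10) - 141)*(-122) = ((3 + 3*10²) - 141)*(-122) = ((3 + 3*100) - 141)*(-122) = ((3 + 300) - 141)*(-122) = (303 - 141)*(-122) = 162*(-122) = -19764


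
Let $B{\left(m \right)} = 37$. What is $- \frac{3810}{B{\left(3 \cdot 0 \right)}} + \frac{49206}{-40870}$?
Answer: $- \frac{78767661}{756095} \approx -104.18$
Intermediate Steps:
$- \frac{3810}{B{\left(3 \cdot 0 \right)}} + \frac{49206}{-40870} = - \frac{3810}{37} + \frac{49206}{-40870} = \left(-3810\right) \frac{1}{37} + 49206 \left(- \frac{1}{40870}\right) = - \frac{3810}{37} - \frac{24603}{20435} = - \frac{78767661}{756095}$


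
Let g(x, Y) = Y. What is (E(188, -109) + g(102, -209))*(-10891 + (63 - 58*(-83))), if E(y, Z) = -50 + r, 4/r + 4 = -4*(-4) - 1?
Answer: 17109830/11 ≈ 1.5554e+6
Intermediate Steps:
r = 4/11 (r = 4/(-4 + (-4*(-4) - 1)) = 4/(-4 + (16 - 1)) = 4/(-4 + 15) = 4/11 ≈ 0.36364)
E(y, Z) = -546/11 (E(y, Z) = -50 + 4/11 = -546/11)
(E(188, -109) + g(102, -209))*(-10891 + (63 - 58*(-83))) = (-546/11 - 209)*(-10891 + (63 - 58*(-83))) = -2845*(-10891 + (63 + 4814))/11 = -2845*(-10891 + 4877)/11 = -2845/11*(-6014) = 17109830/11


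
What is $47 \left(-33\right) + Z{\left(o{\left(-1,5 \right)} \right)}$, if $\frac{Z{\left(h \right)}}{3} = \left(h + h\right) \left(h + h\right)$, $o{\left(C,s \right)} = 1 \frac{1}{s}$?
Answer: $- \frac{38763}{25} \approx -1550.5$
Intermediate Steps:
$o{\left(C,s \right)} = \frac{1}{s}$
$Z{\left(h \right)} = 12 h^{2}$ ($Z{\left(h \right)} = 3 \left(h + h\right) \left(h + h\right) = 3 \cdot 2 h 2 h = 3 \cdot 4 h^{2} = 12 h^{2}$)
$47 \left(-33\right) + Z{\left(o{\left(-1,5 \right)} \right)} = 47 \left(-33\right) + 12 \left(\frac{1}{5}\right)^{2} = -1551 + \frac{12}{25} = - \frac{38763}{25}$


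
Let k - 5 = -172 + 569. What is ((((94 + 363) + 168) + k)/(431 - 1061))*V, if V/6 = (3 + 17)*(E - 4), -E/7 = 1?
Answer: 45188/21 ≈ 2151.8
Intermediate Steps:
E = -7 (E = -7*1 = -7)
k = 402 (k = 5 + (-172 + 569) = 5 + 397 = 402)
V = -1320 (V = 6*((3 + 17)*(-7 - 4)) = 6*(20*(-11)) = 6*(-220) = -1320)
((((94 + 363) + 168) + k)/(431 - 1061))*V = ((((94 + 363) + 168) + 402)/(431 - 1061))*(-1320) = (((457 + 168) + 402)/(-630))*(-1320) = ((625 + 402)*(-1/630))*(-1320) = (1027*(-1/630))*(-1320) = -1027/630*(-1320) = 45188/21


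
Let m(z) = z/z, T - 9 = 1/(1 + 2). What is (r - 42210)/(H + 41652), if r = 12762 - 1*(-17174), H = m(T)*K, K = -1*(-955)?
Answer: -12274/42607 ≈ -0.28807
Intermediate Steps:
T = 28/3 (T = 9 + 1/(1 + 2) = 9 + 1/3 = 9 + ⅓ = 28/3 ≈ 9.3333)
m(z) = 1
K = 955
H = 955 (H = 1*955 = 955)
r = 29936 (r = 12762 + 17174 = 29936)
(r - 42210)/(H + 41652) = (29936 - 42210)/(955 + 41652) = -12274/42607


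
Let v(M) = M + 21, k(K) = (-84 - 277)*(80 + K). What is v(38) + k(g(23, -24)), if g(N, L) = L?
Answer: -20157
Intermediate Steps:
k(K) = -28880 - 361*K (k(K) = -361*(80 + K) = -28880 - 361*K)
v(M) = 21 + M
v(38) + k(g(23, -24)) = (21 + 38) + (-28880 - 361*(-24)) = 59 + (-28880 + 8664) = 59 - 20216 = -20157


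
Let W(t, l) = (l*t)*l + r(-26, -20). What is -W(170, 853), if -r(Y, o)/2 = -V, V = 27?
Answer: -123693584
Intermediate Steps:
r(Y, o) = 54 (r(Y, o) = -(-2)*27 = -2*(-27) = 54)
W(t, l) = 54 + t*l² (W(t, l) = (l*t)*l + 54 = t*l² + 54 = 54 + t*l²)
-W(170, 853) = -(54 + 170*853²) = -(54 + 170*727609) = -(54 + 123693530) = -1*123693584 = -123693584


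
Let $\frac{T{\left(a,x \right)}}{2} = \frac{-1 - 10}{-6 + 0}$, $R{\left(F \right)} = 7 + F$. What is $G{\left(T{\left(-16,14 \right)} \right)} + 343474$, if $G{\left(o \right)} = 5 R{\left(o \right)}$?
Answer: $\frac{1030582}{3} \approx 3.4353 \cdot 10^{5}$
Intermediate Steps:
$T{\left(a,x \right)} = \frac{11}{3}$ ($T{\left(a,x \right)} = 2 \frac{-1 - 10}{-6 + 0} = 2 \left(- \frac{11}{-6}\right) = 2 \left(\left(-11\right) \left(- \frac{1}{6}\right)\right) = 2 \cdot \frac{11}{6} = \frac{11}{3}$)
$G{\left(o \right)} = 35 + 5 o$ ($G{\left(o \right)} = 5 \left(7 + o\right) = 35 + 5 o$)
$G{\left(T{\left(-16,14 \right)} \right)} + 343474 = \left(35 + 5 \cdot \frac{11}{3}\right) + 343474 = \left(35 + \frac{55}{3}\right) + 343474 = \frac{160}{3} + 343474 = \frac{1030582}{3}$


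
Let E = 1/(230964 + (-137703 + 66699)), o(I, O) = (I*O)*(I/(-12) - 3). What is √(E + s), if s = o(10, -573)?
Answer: √140505720825990/79980 ≈ 148.21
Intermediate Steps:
o(I, O) = I*O*(-3 - I/12) (o(I, O) = (I*O)*(I*(-1/12) - 3) = (I*O)*(-I/12 - 3) = (I*O)*(-3 - I/12) = I*O*(-3 - I/12))
s = 21965 (s = -1/12*10*(-573)*(36 + 10) = -1/12*10*(-573)*46 = 21965)
E = 1/159960 (E = 1/(230964 - 71004) = 1/159960 ≈ 6.2516e-6)
√(E + s) = √(1/159960 + 21965) = √(3513521401/159960) = √140505720825990/79980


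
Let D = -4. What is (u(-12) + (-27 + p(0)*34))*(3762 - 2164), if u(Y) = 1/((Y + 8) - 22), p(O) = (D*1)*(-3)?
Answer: 7914095/13 ≈ 6.0878e+5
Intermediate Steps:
p(O) = 12 (p(O) = -4*1*(-3) = -4*(-3) = 12)
u(Y) = 1/(-14 + Y) (u(Y) = 1/((8 + Y) - 22) = 1/(-14 + Y))
(u(-12) + (-27 + p(0)*34))*(3762 - 2164) = (1/(-14 - 12) + (-27 + 12*34))*(3762 - 2164) = (1/(-26) + (-27 + 408))*1598 = (-1/26 + 381)*1598 = (9905/26)*1598 = 7914095/13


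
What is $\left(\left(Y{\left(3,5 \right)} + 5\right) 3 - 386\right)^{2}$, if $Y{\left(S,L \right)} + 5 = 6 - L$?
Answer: $146689$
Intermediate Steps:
$Y{\left(S,L \right)} = 1 - L$ ($Y{\left(S,L \right)} = -5 - \left(-6 + L\right) = 1 - L$)
$\left(\left(Y{\left(3,5 \right)} + 5\right) 3 - 386\right)^{2} = \left(\left(\left(1 - 5\right) + 5\right) 3 - 386\right)^{2} = \left(\left(-4 + 5\right) 3 - 386\right)^{2} = \left(1 \cdot 3 - 386\right)^{2} = \left(3 - 386\right)^{2} = \left(-383\right)^{2} = 146689$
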